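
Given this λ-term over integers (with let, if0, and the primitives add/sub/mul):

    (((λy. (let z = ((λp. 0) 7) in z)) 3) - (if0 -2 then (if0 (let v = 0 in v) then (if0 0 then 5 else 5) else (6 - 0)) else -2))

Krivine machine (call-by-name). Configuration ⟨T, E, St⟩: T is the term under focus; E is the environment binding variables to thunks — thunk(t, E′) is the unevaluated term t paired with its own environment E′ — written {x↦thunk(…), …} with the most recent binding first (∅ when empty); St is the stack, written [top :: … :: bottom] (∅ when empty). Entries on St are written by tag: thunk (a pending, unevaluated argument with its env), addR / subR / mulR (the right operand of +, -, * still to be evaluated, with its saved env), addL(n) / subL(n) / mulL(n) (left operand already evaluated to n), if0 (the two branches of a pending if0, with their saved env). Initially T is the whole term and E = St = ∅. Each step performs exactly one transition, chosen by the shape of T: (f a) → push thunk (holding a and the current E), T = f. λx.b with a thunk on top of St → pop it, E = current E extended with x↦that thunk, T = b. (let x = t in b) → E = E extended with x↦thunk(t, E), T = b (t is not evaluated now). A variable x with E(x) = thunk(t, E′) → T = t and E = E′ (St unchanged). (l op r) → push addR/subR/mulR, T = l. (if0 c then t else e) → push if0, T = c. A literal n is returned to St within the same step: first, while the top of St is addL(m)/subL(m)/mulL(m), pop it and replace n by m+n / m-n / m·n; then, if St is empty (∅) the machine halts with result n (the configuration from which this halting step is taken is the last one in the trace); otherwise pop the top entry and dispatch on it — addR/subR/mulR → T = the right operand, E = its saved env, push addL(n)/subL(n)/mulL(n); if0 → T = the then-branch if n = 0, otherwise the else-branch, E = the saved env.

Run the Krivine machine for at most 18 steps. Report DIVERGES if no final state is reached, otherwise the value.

Answer: 2

Derivation:
t=0: <T=(((λy. (let z = ((λp. 0) 7) in z)) 3) - (if0 -2 then (if0 (let v = 0 in v) then (if0 0 then 5 else 5) else (6 - 0)) else -2)), E=∅, St=∅>
t=1: <T=((λy. (let z = ((λp. 0) 7) in z)) 3), E=∅, St=[subR]>
t=2: <T=(λy. (let z = ((λp. 0) 7) in z)), E=∅, St=[thunk :: subR]>
t=3: <T=(let z = ((λp. 0) 7) in z), E={y↦thunk(3, ∅)}, St=[subR]>
t=4: <T=z, E={z↦thunk(((λp. 0) 7), {y↦thunk(3, ∅)}), y↦thunk(3, ∅)}, St=[subR]>
t=5: <T=((λp. 0) 7), E={y↦thunk(3, ∅)}, St=[subR]>
t=6: <T=(λp. 0), E={y↦thunk(3, ∅)}, St=[thunk :: subR]>
t=7: <T=0, E={p↦thunk(7, {y↦thunk(3, ∅)}), y↦thunk(3, ∅)}, St=[subR]>
t=8: <T=(if0 -2 then (if0 (let v = 0 in v) then (if0 0 then 5 else 5) else (6 - 0)) else -2), E=∅, St=[subL(0)]>
t=9: <T=-2, E=∅, St=[if0 :: subL(0)]>
t=10: <T=-2, E=∅, St=[subL(0)]>
→ final value 2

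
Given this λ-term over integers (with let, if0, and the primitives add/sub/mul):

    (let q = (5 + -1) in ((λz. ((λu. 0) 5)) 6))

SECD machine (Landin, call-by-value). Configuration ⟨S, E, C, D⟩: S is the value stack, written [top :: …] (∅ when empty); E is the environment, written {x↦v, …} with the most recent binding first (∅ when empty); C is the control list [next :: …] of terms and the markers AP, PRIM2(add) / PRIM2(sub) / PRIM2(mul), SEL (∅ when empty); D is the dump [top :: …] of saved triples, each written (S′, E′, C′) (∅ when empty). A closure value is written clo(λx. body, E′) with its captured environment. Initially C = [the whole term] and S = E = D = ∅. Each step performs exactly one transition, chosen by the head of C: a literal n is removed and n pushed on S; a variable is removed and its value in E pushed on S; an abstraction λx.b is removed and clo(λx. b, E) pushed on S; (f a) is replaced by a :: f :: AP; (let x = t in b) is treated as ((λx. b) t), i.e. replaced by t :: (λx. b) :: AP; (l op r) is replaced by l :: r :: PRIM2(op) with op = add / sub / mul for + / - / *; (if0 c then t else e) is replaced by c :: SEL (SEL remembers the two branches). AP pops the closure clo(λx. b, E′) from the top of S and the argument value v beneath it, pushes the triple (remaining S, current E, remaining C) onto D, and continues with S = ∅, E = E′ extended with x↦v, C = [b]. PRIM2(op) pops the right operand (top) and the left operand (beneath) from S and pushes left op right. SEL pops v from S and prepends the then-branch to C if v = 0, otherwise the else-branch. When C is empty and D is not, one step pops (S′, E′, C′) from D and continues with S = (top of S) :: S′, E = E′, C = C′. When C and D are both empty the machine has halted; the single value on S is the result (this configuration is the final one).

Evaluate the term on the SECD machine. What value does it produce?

Answer: 0

Execution trace:
[0] ⟨S=∅; E=∅; C=[(let q = (5 + -1) in ((λz. ((λu. 0) 5)) 6))]; D=∅⟩
[1] ⟨S=∅; E=∅; C=[(5 + -1) :: (λq. ((λz. ((λu. 0) 5)) 6)) :: AP]; D=∅⟩
[2] ⟨S=∅; E=∅; C=[5 :: -1 :: PRIM2(add) :: (λq. ((λz. ((λu. 0) 5)) 6)) :: AP]; D=∅⟩
[3] ⟨S=[5]; E=∅; C=[-1 :: PRIM2(add) :: (λq. ((λz. ((λu. 0) 5)) 6)) :: AP]; D=∅⟩
[4] ⟨S=[-1 :: 5]; E=∅; C=[PRIM2(add) :: (λq. ((λz. ((λu. 0) 5)) 6)) :: AP]; D=∅⟩
[5] ⟨S=[4]; E=∅; C=[(λq. ((λz. ((λu. 0) 5)) 6)) :: AP]; D=∅⟩
[6] ⟨S=[clo(λq. ((λz. ((λu. 0) 5)) 6), ∅) :: 4]; E=∅; C=[AP]; D=∅⟩
[7] ⟨S=∅; E={q↦4}; C=[((λz. ((λu. 0) 5)) 6)]; D=[(∅, ∅, ∅)]⟩
[8] ⟨S=∅; E={q↦4}; C=[6 :: (λz. ((λu. 0) 5)) :: AP]; D=[(∅, ∅, ∅)]⟩
[9] ⟨S=[6]; E={q↦4}; C=[(λz. ((λu. 0) 5)) :: AP]; D=[(∅, ∅, ∅)]⟩
[10] ⟨S=[clo(λz. ((λu. 0) 5), {q↦4}) :: 6]; E={q↦4}; C=[AP]; D=[(∅, ∅, ∅)]⟩
[11] ⟨S=∅; E={z↦6, q↦4}; C=[((λu. 0) 5)]; D=[(∅, {q↦4}, ∅) :: (∅, ∅, ∅)]⟩
[12] ⟨S=∅; E={z↦6, q↦4}; C=[5 :: (λu. 0) :: AP]; D=[(∅, {q↦4}, ∅) :: (∅, ∅, ∅)]⟩
[13] ⟨S=[5]; E={z↦6, q↦4}; C=[(λu. 0) :: AP]; D=[(∅, {q↦4}, ∅) :: (∅, ∅, ∅)]⟩
[14] ⟨S=[clo(λu. 0, {z↦6, q↦4}) :: 5]; E={z↦6, q↦4}; C=[AP]; D=[(∅, {q↦4}, ∅) :: (∅, ∅, ∅)]⟩
[15] ⟨S=∅; E={u↦5, z↦6, q↦4}; C=[0]; D=[(∅, {z↦6, q↦4}, ∅) :: (∅, {q↦4}, ∅) :: (∅, ∅, ∅)]⟩
[16] ⟨S=[0]; E={u↦5, z↦6, q↦4}; C=∅; D=[(∅, {z↦6, q↦4}, ∅) :: (∅, {q↦4}, ∅) :: (∅, ∅, ∅)]⟩
[17] ⟨S=[0]; E={z↦6, q↦4}; C=∅; D=[(∅, {q↦4}, ∅) :: (∅, ∅, ∅)]⟩
[18] ⟨S=[0]; E={q↦4}; C=∅; D=[(∅, ∅, ∅)]⟩
[19] ⟨S=[0]; E=∅; C=∅; D=∅⟩
→ final value 0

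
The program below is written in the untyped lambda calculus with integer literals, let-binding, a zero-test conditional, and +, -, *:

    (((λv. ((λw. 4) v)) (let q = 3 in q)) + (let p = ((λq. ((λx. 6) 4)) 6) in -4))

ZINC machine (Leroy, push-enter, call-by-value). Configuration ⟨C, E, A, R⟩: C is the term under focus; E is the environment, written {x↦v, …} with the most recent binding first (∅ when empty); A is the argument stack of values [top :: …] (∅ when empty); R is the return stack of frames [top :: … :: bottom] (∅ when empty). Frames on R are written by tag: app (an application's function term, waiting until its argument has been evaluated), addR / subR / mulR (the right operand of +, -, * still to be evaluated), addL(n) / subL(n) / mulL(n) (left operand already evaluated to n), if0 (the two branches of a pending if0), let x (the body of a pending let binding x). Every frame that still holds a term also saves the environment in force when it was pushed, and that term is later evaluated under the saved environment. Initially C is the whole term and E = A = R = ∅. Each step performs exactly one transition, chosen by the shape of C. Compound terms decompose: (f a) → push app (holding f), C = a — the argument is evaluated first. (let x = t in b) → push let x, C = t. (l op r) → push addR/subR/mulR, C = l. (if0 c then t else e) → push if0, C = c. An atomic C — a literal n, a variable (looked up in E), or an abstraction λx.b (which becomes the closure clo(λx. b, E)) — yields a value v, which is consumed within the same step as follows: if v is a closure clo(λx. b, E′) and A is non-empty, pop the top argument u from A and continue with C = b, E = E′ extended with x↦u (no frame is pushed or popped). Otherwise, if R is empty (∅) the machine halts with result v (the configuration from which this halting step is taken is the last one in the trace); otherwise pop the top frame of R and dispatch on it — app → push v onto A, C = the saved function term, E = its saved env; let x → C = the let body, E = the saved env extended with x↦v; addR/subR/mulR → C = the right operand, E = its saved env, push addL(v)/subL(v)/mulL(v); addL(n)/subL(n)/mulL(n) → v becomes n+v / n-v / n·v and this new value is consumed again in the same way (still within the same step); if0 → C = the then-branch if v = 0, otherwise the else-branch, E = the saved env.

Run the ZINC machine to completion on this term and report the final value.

t=0: ⟨C=(((λv. ((λw. 4) v)) (let q = 3 in q)) + (let p = ((λq. ((λx. 6) 4)) 6) in -4)); E=∅; A=∅; R=∅⟩
t=1: ⟨C=((λv. ((λw. 4) v)) (let q = 3 in q)); E=∅; A=∅; R=[addR]⟩
t=2: ⟨C=(let q = 3 in q); E=∅; A=∅; R=[app :: addR]⟩
t=3: ⟨C=3; E=∅; A=∅; R=[let q :: app :: addR]⟩
t=4: ⟨C=q; E={q↦3}; A=∅; R=[app :: addR]⟩
t=5: ⟨C=(λv. ((λw. 4) v)); E=∅; A=[3]; R=[addR]⟩
t=6: ⟨C=((λw. 4) v); E={v↦3}; A=∅; R=[addR]⟩
t=7: ⟨C=v; E={v↦3}; A=∅; R=[app :: addR]⟩
t=8: ⟨C=(λw. 4); E={v↦3}; A=[3]; R=[addR]⟩
t=9: ⟨C=4; E={w↦3, v↦3}; A=∅; R=[addR]⟩
t=10: ⟨C=(let p = ((λq. ((λx. 6) 4)) 6) in -4); E=∅; A=∅; R=[addL(4)]⟩
t=11: ⟨C=((λq. ((λx. 6) 4)) 6); E=∅; A=∅; R=[let p :: addL(4)]⟩
t=12: ⟨C=6; E=∅; A=∅; R=[app :: let p :: addL(4)]⟩
t=13: ⟨C=(λq. ((λx. 6) 4)); E=∅; A=[6]; R=[let p :: addL(4)]⟩
t=14: ⟨C=((λx. 6) 4); E={q↦6}; A=∅; R=[let p :: addL(4)]⟩
t=15: ⟨C=4; E={q↦6}; A=∅; R=[app :: let p :: addL(4)]⟩
t=16: ⟨C=(λx. 6); E={q↦6}; A=[4]; R=[let p :: addL(4)]⟩
t=17: ⟨C=6; E={x↦4, q↦6}; A=∅; R=[let p :: addL(4)]⟩
t=18: ⟨C=-4; E={p↦6}; A=∅; R=[addL(4)]⟩
→ final value 0

Answer: 0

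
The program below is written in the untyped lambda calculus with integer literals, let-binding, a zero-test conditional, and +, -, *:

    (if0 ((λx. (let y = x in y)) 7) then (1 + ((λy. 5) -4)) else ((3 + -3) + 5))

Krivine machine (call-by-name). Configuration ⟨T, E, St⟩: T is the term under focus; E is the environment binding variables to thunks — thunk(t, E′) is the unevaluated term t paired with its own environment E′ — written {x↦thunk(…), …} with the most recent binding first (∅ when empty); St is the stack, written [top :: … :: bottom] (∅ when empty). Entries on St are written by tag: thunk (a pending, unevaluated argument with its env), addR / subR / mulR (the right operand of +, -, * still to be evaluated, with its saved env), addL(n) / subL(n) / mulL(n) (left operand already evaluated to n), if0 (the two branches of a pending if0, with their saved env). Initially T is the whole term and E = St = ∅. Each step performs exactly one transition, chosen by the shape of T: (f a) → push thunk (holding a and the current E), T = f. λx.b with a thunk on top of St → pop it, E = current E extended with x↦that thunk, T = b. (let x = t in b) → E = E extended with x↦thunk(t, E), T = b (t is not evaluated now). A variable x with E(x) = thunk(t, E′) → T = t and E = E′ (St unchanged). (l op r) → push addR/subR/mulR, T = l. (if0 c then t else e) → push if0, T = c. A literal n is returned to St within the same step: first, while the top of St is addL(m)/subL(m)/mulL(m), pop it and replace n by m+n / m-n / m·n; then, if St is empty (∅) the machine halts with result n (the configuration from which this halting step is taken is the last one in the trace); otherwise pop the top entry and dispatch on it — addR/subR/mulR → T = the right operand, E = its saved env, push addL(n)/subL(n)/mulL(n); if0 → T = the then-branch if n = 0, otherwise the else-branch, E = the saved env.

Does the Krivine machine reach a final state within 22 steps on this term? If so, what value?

[0] ⟨T=(if0 ((λx. (let y = x in y)) 7) then (1 + ((λy. 5) -4)) else ((3 + -3) + 5)); E=∅; St=∅⟩
[1] ⟨T=((λx. (let y = x in y)) 7); E=∅; St=[if0]⟩
[2] ⟨T=(λx. (let y = x in y)); E=∅; St=[thunk :: if0]⟩
[3] ⟨T=(let y = x in y); E={x↦thunk(7, ∅)}; St=[if0]⟩
[4] ⟨T=y; E={y↦thunk(x, {x↦thunk(7, ∅)}), x↦thunk(7, ∅)}; St=[if0]⟩
[5] ⟨T=x; E={x↦thunk(7, ∅)}; St=[if0]⟩
[6] ⟨T=7; E=∅; St=[if0]⟩
[7] ⟨T=((3 + -3) + 5); E=∅; St=∅⟩
[8] ⟨T=(3 + -3); E=∅; St=[addR]⟩
[9] ⟨T=3; E=∅; St=[addR :: addR]⟩
[10] ⟨T=-3; E=∅; St=[addL(3) :: addR]⟩
[11] ⟨T=5; E=∅; St=[addL(0)]⟩
→ final value 5

Answer: 5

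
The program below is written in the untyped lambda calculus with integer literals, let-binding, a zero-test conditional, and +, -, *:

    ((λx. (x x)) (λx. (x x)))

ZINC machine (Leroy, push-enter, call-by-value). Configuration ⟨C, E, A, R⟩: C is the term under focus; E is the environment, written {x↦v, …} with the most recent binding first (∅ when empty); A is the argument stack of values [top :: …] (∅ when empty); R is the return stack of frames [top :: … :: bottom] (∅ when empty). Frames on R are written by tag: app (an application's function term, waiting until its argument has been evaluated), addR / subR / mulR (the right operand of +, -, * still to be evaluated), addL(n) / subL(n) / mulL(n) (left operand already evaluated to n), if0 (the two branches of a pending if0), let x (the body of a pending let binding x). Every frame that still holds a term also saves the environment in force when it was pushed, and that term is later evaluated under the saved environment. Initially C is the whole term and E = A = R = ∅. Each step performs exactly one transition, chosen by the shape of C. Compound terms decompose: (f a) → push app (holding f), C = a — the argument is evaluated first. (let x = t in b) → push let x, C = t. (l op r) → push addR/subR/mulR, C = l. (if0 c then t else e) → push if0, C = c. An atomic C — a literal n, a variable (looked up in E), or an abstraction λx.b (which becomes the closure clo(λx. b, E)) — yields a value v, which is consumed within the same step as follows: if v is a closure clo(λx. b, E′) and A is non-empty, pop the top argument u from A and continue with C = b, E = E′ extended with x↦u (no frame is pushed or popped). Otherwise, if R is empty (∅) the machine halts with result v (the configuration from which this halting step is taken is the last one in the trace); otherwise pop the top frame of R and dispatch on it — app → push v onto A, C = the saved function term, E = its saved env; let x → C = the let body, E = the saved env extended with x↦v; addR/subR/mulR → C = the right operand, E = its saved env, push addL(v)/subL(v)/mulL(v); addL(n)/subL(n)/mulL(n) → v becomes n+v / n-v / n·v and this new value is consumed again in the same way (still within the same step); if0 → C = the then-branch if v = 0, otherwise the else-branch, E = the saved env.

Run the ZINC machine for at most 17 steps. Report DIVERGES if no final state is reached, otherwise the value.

Answer: DIVERGES (no final state within 17 steps)

Machine steps:
0. [C=((λx. (x x)) (λx. (x x))) | E=∅ | A=∅ | R=∅]
1. [C=(λx. (x x)) | E=∅ | A=∅ | R=[app]]
2. [C=(λx. (x x)) | E=∅ | A=[clo(λx. (x x), ∅)] | R=∅]
3. [C=(x x) | E={x↦clo(λx. (x x), ∅)} | A=∅ | R=∅]
4. [C=x | E={x↦clo(λx. (x x), ∅)} | A=∅ | R=[app]]
5. [C=x | E={x↦clo(λx. (x x), ∅)} | A=[clo(λx. (x x), ∅)] | R=∅]
… configuration repeats with period 3 (steps 3–5 recur indefinitely) …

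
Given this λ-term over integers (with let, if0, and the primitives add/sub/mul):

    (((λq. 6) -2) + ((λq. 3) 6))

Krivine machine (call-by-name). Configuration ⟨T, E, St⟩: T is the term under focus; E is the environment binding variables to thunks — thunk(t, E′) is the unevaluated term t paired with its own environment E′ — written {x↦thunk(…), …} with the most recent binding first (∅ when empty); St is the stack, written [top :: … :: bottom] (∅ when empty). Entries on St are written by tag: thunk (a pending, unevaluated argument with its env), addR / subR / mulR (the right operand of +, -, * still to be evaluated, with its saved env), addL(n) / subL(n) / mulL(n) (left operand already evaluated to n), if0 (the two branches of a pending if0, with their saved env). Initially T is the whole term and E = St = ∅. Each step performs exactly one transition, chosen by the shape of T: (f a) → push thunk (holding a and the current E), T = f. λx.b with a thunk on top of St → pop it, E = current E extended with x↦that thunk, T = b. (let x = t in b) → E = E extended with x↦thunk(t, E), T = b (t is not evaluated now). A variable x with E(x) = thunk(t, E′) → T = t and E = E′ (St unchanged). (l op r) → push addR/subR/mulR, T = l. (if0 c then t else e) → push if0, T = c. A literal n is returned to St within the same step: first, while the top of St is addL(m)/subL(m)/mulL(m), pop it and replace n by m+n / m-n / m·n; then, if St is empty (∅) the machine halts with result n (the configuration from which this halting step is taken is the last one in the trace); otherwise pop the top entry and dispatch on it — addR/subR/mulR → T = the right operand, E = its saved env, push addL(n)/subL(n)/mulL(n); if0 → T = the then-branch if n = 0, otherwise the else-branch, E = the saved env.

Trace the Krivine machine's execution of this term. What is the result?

t=0: <T=(((λq. 6) -2) + ((λq. 3) 6)), E=∅, St=∅>
t=1: <T=((λq. 6) -2), E=∅, St=[addR]>
t=2: <T=(λq. 6), E=∅, St=[thunk :: addR]>
t=3: <T=6, E={q↦thunk(-2, ∅)}, St=[addR]>
t=4: <T=((λq. 3) 6), E=∅, St=[addL(6)]>
t=5: <T=(λq. 3), E=∅, St=[thunk :: addL(6)]>
t=6: <T=3, E={q↦thunk(6, ∅)}, St=[addL(6)]>
→ final value 9

Answer: 9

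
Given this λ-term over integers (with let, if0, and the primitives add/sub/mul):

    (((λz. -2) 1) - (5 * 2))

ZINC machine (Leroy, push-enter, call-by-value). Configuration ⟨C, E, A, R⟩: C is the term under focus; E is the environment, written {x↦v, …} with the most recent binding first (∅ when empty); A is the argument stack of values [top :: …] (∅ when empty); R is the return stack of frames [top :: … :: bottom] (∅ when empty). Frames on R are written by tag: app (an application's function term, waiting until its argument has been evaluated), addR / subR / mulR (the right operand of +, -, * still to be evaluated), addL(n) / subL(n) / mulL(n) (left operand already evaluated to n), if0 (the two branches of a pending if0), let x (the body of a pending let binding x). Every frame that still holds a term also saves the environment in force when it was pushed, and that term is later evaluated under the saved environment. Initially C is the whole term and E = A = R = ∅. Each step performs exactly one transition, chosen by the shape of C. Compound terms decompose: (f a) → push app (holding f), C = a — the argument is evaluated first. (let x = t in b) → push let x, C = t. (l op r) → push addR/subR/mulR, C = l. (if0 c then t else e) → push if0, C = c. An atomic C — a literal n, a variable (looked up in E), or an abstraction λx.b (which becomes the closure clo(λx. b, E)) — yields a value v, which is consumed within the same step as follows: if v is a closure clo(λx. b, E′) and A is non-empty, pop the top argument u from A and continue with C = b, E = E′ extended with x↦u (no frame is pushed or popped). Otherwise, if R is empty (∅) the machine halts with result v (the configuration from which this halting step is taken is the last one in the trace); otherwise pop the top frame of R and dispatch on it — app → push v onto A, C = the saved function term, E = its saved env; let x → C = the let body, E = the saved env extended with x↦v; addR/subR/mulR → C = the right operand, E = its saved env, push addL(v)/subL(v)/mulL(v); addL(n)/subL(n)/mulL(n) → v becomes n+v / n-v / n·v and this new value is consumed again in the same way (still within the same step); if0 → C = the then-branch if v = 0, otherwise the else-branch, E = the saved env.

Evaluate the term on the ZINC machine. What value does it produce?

0. [C=(((λz. -2) 1) - (5 * 2)) | E=∅ | A=∅ | R=∅]
1. [C=((λz. -2) 1) | E=∅ | A=∅ | R=[subR]]
2. [C=1 | E=∅ | A=∅ | R=[app :: subR]]
3. [C=(λz. -2) | E=∅ | A=[1] | R=[subR]]
4. [C=-2 | E={z↦1} | A=∅ | R=[subR]]
5. [C=(5 * 2) | E=∅ | A=∅ | R=[subL(-2)]]
6. [C=5 | E=∅ | A=∅ | R=[mulR :: subL(-2)]]
7. [C=2 | E=∅ | A=∅ | R=[mulL(5) :: subL(-2)]]
→ final value -12

Answer: -12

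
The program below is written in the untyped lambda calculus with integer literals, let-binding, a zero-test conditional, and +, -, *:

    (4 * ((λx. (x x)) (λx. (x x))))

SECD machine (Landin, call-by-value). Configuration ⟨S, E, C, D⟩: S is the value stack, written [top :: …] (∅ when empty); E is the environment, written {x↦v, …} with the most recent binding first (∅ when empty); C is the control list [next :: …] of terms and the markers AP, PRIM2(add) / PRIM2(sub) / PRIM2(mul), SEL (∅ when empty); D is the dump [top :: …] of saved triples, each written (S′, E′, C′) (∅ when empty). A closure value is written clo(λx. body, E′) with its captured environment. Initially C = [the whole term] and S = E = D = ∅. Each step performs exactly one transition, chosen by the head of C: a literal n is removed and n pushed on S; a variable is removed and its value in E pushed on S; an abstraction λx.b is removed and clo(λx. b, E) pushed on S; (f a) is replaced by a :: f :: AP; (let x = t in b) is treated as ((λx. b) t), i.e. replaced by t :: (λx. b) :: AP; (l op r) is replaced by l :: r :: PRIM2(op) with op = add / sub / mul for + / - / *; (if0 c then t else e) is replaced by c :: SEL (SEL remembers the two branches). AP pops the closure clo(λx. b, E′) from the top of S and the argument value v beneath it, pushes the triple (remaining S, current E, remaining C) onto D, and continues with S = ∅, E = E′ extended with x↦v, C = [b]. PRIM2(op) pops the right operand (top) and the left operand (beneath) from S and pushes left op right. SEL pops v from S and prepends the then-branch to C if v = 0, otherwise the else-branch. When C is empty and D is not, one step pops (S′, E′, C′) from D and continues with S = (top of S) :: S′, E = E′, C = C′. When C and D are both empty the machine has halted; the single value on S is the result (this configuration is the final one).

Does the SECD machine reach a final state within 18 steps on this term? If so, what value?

Answer: DIVERGES (no final state within 18 steps)

Machine steps:
0. [S=∅ | E=∅ | C=[(4 * ((λx. (x x)) (λx. (x x))))] | D=∅]
1. [S=∅ | E=∅ | C=[4 :: ((λx. (x x)) (λx. (x x))) :: PRIM2(mul)] | D=∅]
2. [S=[4] | E=∅ | C=[((λx. (x x)) (λx. (x x))) :: PRIM2(mul)] | D=∅]
3. [S=[4] | E=∅ | C=[(λx. (x x)) :: (λx. (x x)) :: AP :: PRIM2(mul)] | D=∅]
4. [S=[clo(λx. (x x), ∅) :: 4] | E=∅ | C=[(λx. (x x)) :: AP :: PRIM2(mul)] | D=∅]
5. [S=[clo(λx. (x x), ∅) :: clo(λx. (x x), ∅) :: 4] | E=∅ | C=[AP :: PRIM2(mul)] | D=∅]
6. [S=∅ | E={x↦clo(λx. (x x), ∅)} | C=[(x x)] | D=[([4], ∅, [PRIM2(mul)])]]
7. [S=∅ | E={x↦clo(λx. (x x), ∅)} | C=[x :: x :: AP] | D=[([4], ∅, [PRIM2(mul)])]]
8. [S=[clo(λx. (x x), ∅)] | E={x↦clo(λx. (x x), ∅)} | C=[x :: AP] | D=[([4], ∅, [PRIM2(mul)])]]
9. [S=[clo(λx. (x x), ∅) :: clo(λx. (x x), ∅)] | E={x↦clo(λx. (x x), ∅)} | C=[AP] | D=[([4], ∅, [PRIM2(mul)])]]
10. [S=∅ | E={x↦clo(λx. (x x), ∅)} | C=[(x x)] | D=[(∅, {x↦clo(λx. (x x), ∅)}, ∅) :: ([4], ∅, [PRIM2(mul)])]]
11. [S=∅ | E={x↦clo(λx. (x x), ∅)} | C=[x :: x :: AP] | D=[(∅, {x↦clo(λx. (x x), ∅)}, ∅) :: ([4], ∅, [PRIM2(mul)])]]
12. [S=[clo(λx. (x x), ∅)] | E={x↦clo(λx. (x x), ∅)} | C=[x :: AP] | D=[(∅, {x↦clo(λx. (x x), ∅)}, ∅) :: ([4], ∅, [PRIM2(mul)])]]
13. [S=[clo(λx. (x x), ∅) :: clo(λx. (x x), ∅)] | E={x↦clo(λx. (x x), ∅)} | C=[AP] | D=[(∅, {x↦clo(λx. (x x), ∅)}, ∅) :: ([4], ∅, [PRIM2(mul)])]]
14. [S=∅ | E={x↦clo(λx. (x x), ∅)} | C=[(x x)] | D=[(∅, {x↦clo(λx. (x x), ∅)}, ∅) :: (∅, {x↦clo(λx. (x x), ∅)}, ∅) :: ([4], ∅, [PRIM2(mul)])]]
15. [S=∅ | E={x↦clo(λx. (x x), ∅)} | C=[x :: x :: AP] | D=[(∅, {x↦clo(λx. (x x), ∅)}, ∅) :: (∅, {x↦clo(λx. (x x), ∅)}, ∅) :: ([4], ∅, [PRIM2(mul)])]]
16. [S=[clo(λx. (x x), ∅)] | E={x↦clo(λx. (x x), ∅)} | C=[x :: AP] | D=[(∅, {x↦clo(λx. (x x), ∅)}, ∅) :: (∅, {x↦clo(λx. (x x), ∅)}, ∅) :: ([4], ∅, [PRIM2(mul)])]]
17. [S=[clo(λx. (x x), ∅) :: clo(λx. (x x), ∅)] | E={x↦clo(λx. (x x), ∅)} | C=[AP] | D=[(∅, {x↦clo(λx. (x x), ∅)}, ∅) :: (∅, {x↦clo(λx. (x x), ∅)}, ∅) :: ([4], ∅, [PRIM2(mul)])]]
18. [S=∅ | E={x↦clo(λx. (x x), ∅)} | C=[(x x)] | D=[(∅, {x↦clo(λx. (x x), ∅)}, ∅) :: (∅, {x↦clo(λx. (x x), ∅)}, ∅) :: (∅, {x↦clo(λx. (x x), ∅)}, ∅) :: ([4], ∅, [PRIM2(mul)])]]
→ 18 transitions taken and the configuration is still not final: no result within 18 steps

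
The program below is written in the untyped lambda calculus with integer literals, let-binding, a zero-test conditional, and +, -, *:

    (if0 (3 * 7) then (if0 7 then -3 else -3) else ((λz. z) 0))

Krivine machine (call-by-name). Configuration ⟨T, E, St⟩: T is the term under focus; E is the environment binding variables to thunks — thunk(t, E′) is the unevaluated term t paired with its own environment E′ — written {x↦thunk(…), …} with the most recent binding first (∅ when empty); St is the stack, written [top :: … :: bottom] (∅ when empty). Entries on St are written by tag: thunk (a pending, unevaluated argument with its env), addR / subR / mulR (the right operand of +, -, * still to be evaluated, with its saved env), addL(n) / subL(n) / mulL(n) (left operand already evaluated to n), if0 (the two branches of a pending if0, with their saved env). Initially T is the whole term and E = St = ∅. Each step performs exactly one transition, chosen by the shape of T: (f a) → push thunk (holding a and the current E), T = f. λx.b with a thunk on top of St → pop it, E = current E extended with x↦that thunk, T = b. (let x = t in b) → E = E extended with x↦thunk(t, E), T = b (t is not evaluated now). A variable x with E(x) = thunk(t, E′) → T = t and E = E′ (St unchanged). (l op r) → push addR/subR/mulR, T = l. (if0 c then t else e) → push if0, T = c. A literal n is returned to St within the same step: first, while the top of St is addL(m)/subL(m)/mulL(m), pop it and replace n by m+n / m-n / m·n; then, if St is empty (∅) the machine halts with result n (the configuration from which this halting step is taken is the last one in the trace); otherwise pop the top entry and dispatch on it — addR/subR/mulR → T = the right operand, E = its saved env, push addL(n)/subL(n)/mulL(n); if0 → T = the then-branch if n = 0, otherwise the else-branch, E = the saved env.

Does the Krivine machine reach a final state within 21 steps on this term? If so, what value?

step 0: [T=(if0 (3 * 7) then (if0 7 then -3 else -3) else ((λz. z) 0)) | E=∅ | St=∅]
step 1: [T=(3 * 7) | E=∅ | St=[if0]]
step 2: [T=3 | E=∅ | St=[mulR :: if0]]
step 3: [T=7 | E=∅ | St=[mulL(3) :: if0]]
step 4: [T=((λz. z) 0) | E=∅ | St=∅]
step 5: [T=(λz. z) | E=∅ | St=[thunk]]
step 6: [T=z | E={z↦thunk(0, ∅)} | St=∅]
step 7: [T=0 | E=∅ | St=∅]
→ final value 0

Answer: 0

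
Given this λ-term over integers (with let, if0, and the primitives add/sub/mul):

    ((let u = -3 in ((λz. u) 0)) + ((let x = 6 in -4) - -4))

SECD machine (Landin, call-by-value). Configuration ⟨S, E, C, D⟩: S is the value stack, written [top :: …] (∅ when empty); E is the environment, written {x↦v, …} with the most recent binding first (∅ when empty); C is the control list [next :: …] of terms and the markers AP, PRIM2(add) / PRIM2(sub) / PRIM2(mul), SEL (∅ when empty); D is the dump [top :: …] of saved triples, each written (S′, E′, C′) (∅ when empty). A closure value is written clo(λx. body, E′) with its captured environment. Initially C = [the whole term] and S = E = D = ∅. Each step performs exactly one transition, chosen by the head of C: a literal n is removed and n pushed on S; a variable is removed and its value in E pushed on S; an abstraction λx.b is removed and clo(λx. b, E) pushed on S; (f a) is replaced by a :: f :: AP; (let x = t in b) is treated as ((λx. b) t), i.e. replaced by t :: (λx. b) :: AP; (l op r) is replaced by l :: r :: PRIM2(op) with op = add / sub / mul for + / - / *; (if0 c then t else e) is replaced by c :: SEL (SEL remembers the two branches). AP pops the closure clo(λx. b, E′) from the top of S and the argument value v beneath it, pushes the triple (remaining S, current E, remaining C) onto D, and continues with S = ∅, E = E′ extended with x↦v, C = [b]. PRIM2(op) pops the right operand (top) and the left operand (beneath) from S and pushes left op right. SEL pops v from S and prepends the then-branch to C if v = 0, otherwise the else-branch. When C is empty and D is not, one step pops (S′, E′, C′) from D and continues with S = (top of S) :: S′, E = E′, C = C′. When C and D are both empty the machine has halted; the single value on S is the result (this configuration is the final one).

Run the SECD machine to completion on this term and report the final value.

Answer: -3

Machine steps:
[0] ⟨S=∅; E=∅; C=[((let u = -3 in ((λz. u) 0)) + ((let x = 6 in -4) - -4))]; D=∅⟩
[1] ⟨S=∅; E=∅; C=[(let u = -3 in ((λz. u) 0)) :: ((let x = 6 in -4) - -4) :: PRIM2(add)]; D=∅⟩
[2] ⟨S=∅; E=∅; C=[-3 :: (λu. ((λz. u) 0)) :: AP :: ((let x = 6 in -4) - -4) :: PRIM2(add)]; D=∅⟩
[3] ⟨S=[-3]; E=∅; C=[(λu. ((λz. u) 0)) :: AP :: ((let x = 6 in -4) - -4) :: PRIM2(add)]; D=∅⟩
[4] ⟨S=[clo(λu. ((λz. u) 0), ∅) :: -3]; E=∅; C=[AP :: ((let x = 6 in -4) - -4) :: PRIM2(add)]; D=∅⟩
[5] ⟨S=∅; E={u↦-3}; C=[((λz. u) 0)]; D=[(∅, ∅, [((let x = 6 in -4) - -4) :: PRIM2(add)])]⟩
[6] ⟨S=∅; E={u↦-3}; C=[0 :: (λz. u) :: AP]; D=[(∅, ∅, [((let x = 6 in -4) - -4) :: PRIM2(add)])]⟩
[7] ⟨S=[0]; E={u↦-3}; C=[(λz. u) :: AP]; D=[(∅, ∅, [((let x = 6 in -4) - -4) :: PRIM2(add)])]⟩
[8] ⟨S=[clo(λz. u, {u↦-3}) :: 0]; E={u↦-3}; C=[AP]; D=[(∅, ∅, [((let x = 6 in -4) - -4) :: PRIM2(add)])]⟩
[9] ⟨S=∅; E={z↦0, u↦-3}; C=[u]; D=[(∅, {u↦-3}, ∅) :: (∅, ∅, [((let x = 6 in -4) - -4) :: PRIM2(add)])]⟩
[10] ⟨S=[-3]; E={z↦0, u↦-3}; C=∅; D=[(∅, {u↦-3}, ∅) :: (∅, ∅, [((let x = 6 in -4) - -4) :: PRIM2(add)])]⟩
[11] ⟨S=[-3]; E={u↦-3}; C=∅; D=[(∅, ∅, [((let x = 6 in -4) - -4) :: PRIM2(add)])]⟩
[12] ⟨S=[-3]; E=∅; C=[((let x = 6 in -4) - -4) :: PRIM2(add)]; D=∅⟩
[13] ⟨S=[-3]; E=∅; C=[(let x = 6 in -4) :: -4 :: PRIM2(sub) :: PRIM2(add)]; D=∅⟩
[14] ⟨S=[-3]; E=∅; C=[6 :: (λx. -4) :: AP :: -4 :: PRIM2(sub) :: PRIM2(add)]; D=∅⟩
[15] ⟨S=[6 :: -3]; E=∅; C=[(λx. -4) :: AP :: -4 :: PRIM2(sub) :: PRIM2(add)]; D=∅⟩
[16] ⟨S=[clo(λx. -4, ∅) :: 6 :: -3]; E=∅; C=[AP :: -4 :: PRIM2(sub) :: PRIM2(add)]; D=∅⟩
[17] ⟨S=∅; E={x↦6}; C=[-4]; D=[([-3], ∅, [-4 :: PRIM2(sub) :: PRIM2(add)])]⟩
[18] ⟨S=[-4]; E={x↦6}; C=∅; D=[([-3], ∅, [-4 :: PRIM2(sub) :: PRIM2(add)])]⟩
[19] ⟨S=[-4 :: -3]; E=∅; C=[-4 :: PRIM2(sub) :: PRIM2(add)]; D=∅⟩
[20] ⟨S=[-4 :: -4 :: -3]; E=∅; C=[PRIM2(sub) :: PRIM2(add)]; D=∅⟩
[21] ⟨S=[0 :: -3]; E=∅; C=[PRIM2(add)]; D=∅⟩
[22] ⟨S=[-3]; E=∅; C=∅; D=∅⟩
→ final value -3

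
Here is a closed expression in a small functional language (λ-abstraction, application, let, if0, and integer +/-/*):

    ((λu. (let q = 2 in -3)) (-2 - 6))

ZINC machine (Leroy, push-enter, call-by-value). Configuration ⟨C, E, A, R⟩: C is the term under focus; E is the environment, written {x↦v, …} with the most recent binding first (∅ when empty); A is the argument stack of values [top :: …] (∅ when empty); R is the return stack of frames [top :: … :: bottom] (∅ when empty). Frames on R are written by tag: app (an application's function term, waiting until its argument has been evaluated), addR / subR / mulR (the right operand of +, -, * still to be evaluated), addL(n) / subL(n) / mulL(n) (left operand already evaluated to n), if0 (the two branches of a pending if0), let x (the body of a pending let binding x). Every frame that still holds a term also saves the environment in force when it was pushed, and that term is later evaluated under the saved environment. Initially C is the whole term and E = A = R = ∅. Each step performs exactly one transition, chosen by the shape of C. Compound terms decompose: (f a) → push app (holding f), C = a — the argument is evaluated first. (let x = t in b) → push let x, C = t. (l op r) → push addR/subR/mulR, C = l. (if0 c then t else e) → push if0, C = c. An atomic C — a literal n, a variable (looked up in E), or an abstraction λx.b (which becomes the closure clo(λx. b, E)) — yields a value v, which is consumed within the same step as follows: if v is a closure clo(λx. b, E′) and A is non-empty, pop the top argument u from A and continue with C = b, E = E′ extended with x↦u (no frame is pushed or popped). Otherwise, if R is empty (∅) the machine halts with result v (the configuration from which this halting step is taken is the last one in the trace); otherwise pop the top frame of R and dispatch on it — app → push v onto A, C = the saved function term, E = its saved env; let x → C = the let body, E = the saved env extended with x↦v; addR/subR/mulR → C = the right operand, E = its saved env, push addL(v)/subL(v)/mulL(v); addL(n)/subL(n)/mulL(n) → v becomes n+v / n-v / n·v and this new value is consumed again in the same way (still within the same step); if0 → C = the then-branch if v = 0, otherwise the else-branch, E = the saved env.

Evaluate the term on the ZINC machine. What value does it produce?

Answer: -3

Execution trace:
t=0: <C=((λu. (let q = 2 in -3)) (-2 - 6)), E=∅, A=∅, R=∅>
t=1: <C=(-2 - 6), E=∅, A=∅, R=[app]>
t=2: <C=-2, E=∅, A=∅, R=[subR :: app]>
t=3: <C=6, E=∅, A=∅, R=[subL(-2) :: app]>
t=4: <C=(λu. (let q = 2 in -3)), E=∅, A=[-8], R=∅>
t=5: <C=(let q = 2 in -3), E={u↦-8}, A=∅, R=∅>
t=6: <C=2, E={u↦-8}, A=∅, R=[let q]>
t=7: <C=-3, E={q↦2, u↦-8}, A=∅, R=∅>
→ final value -3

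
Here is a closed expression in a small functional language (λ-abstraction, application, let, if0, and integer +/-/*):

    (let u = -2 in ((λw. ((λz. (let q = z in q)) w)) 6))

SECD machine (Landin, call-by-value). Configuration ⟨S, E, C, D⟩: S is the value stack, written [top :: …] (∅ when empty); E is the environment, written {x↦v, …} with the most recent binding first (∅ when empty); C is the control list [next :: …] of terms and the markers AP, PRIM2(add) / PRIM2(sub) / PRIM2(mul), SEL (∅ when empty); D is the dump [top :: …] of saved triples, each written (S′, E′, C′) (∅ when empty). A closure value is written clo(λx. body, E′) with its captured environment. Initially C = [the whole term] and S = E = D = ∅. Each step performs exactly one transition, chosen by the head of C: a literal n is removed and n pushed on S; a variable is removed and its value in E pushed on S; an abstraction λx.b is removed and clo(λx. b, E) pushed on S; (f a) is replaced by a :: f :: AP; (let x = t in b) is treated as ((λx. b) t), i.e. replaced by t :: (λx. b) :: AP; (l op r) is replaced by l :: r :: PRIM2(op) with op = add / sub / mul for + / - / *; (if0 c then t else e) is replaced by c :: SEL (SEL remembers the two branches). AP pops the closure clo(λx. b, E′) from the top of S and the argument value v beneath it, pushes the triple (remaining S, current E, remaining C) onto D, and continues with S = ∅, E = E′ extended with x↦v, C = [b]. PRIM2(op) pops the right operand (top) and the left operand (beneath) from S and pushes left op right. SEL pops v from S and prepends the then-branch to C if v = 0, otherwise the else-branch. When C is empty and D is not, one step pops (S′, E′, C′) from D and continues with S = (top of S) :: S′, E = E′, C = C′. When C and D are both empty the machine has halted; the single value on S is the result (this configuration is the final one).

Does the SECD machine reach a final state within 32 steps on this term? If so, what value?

step 0: <S=∅, E=∅, C=[(let u = -2 in ((λw. ((λz. (let q = z in q)) w)) 6))], D=∅>
step 1: <S=∅, E=∅, C=[-2 :: (λu. ((λw. ((λz. (let q = z in q)) w)) 6)) :: AP], D=∅>
step 2: <S=[-2], E=∅, C=[(λu. ((λw. ((λz. (let q = z in q)) w)) 6)) :: AP], D=∅>
step 3: <S=[clo(λu. ((λw. ((λz. (let q = z in q)) w)) 6), ∅) :: -2], E=∅, C=[AP], D=∅>
step 4: <S=∅, E={u↦-2}, C=[((λw. ((λz. (let q = z in q)) w)) 6)], D=[(∅, ∅, ∅)]>
step 5: <S=∅, E={u↦-2}, C=[6 :: (λw. ((λz. (let q = z in q)) w)) :: AP], D=[(∅, ∅, ∅)]>
step 6: <S=[6], E={u↦-2}, C=[(λw. ((λz. (let q = z in q)) w)) :: AP], D=[(∅, ∅, ∅)]>
step 7: <S=[clo(λw. ((λz. (let q = z in q)) w), {u↦-2}) :: 6], E={u↦-2}, C=[AP], D=[(∅, ∅, ∅)]>
step 8: <S=∅, E={w↦6, u↦-2}, C=[((λz. (let q = z in q)) w)], D=[(∅, {u↦-2}, ∅) :: (∅, ∅, ∅)]>
step 9: <S=∅, E={w↦6, u↦-2}, C=[w :: (λz. (let q = z in q)) :: AP], D=[(∅, {u↦-2}, ∅) :: (∅, ∅, ∅)]>
step 10: <S=[6], E={w↦6, u↦-2}, C=[(λz. (let q = z in q)) :: AP], D=[(∅, {u↦-2}, ∅) :: (∅, ∅, ∅)]>
step 11: <S=[clo(λz. (let q = z in q), {w↦6, u↦-2}) :: 6], E={w↦6, u↦-2}, C=[AP], D=[(∅, {u↦-2}, ∅) :: (∅, ∅, ∅)]>
step 12: <S=∅, E={z↦6, w↦6, u↦-2}, C=[(let q = z in q)], D=[(∅, {w↦6, u↦-2}, ∅) :: (∅, {u↦-2}, ∅) :: (∅, ∅, ∅)]>
step 13: <S=∅, E={z↦6, w↦6, u↦-2}, C=[z :: (λq. q) :: AP], D=[(∅, {w↦6, u↦-2}, ∅) :: (∅, {u↦-2}, ∅) :: (∅, ∅, ∅)]>
step 14: <S=[6], E={z↦6, w↦6, u↦-2}, C=[(λq. q) :: AP], D=[(∅, {w↦6, u↦-2}, ∅) :: (∅, {u↦-2}, ∅) :: (∅, ∅, ∅)]>
step 15: <S=[clo(λq. q, {z↦6, w↦6, u↦-2}) :: 6], E={z↦6, w↦6, u↦-2}, C=[AP], D=[(∅, {w↦6, u↦-2}, ∅) :: (∅, {u↦-2}, ∅) :: (∅, ∅, ∅)]>
step 16: <S=∅, E={q↦6, z↦6, w↦6, u↦-2}, C=[q], D=[(∅, {z↦6, w↦6, u↦-2}, ∅) :: (∅, {w↦6, u↦-2}, ∅) :: (∅, {u↦-2}, ∅) :: (∅, ∅, ∅)]>
step 17: <S=[6], E={q↦6, z↦6, w↦6, u↦-2}, C=∅, D=[(∅, {z↦6, w↦6, u↦-2}, ∅) :: (∅, {w↦6, u↦-2}, ∅) :: (∅, {u↦-2}, ∅) :: (∅, ∅, ∅)]>
step 18: <S=[6], E={z↦6, w↦6, u↦-2}, C=∅, D=[(∅, {w↦6, u↦-2}, ∅) :: (∅, {u↦-2}, ∅) :: (∅, ∅, ∅)]>
step 19: <S=[6], E={w↦6, u↦-2}, C=∅, D=[(∅, {u↦-2}, ∅) :: (∅, ∅, ∅)]>
step 20: <S=[6], E={u↦-2}, C=∅, D=[(∅, ∅, ∅)]>
step 21: <S=[6], E=∅, C=∅, D=∅>
→ final value 6

Answer: 6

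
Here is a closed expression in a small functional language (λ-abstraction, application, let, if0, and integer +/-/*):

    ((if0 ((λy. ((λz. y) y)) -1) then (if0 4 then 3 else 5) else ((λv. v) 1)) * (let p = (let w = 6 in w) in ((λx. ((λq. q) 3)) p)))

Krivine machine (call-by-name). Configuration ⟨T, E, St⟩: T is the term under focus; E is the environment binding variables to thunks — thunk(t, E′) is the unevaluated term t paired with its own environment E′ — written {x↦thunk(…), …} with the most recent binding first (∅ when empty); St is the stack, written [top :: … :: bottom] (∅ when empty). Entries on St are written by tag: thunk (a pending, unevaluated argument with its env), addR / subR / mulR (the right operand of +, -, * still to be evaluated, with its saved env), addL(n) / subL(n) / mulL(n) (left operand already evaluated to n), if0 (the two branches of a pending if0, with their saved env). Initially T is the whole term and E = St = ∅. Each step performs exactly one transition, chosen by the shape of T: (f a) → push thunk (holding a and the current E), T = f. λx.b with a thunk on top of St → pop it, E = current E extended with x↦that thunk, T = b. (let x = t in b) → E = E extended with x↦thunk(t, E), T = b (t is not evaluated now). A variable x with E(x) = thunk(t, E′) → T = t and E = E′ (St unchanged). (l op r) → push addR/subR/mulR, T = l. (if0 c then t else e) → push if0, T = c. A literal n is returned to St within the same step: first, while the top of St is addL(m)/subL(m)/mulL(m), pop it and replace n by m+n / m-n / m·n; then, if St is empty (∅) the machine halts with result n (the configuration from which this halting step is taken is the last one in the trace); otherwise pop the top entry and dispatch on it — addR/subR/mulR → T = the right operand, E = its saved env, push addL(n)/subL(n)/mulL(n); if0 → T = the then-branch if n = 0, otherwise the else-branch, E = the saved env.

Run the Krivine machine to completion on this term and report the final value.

[0] ⟨T=((if0 ((λy. ((λz. y) y)) -1) then (if0 4 then 3 else 5) else ((λv. v) 1)) * (let p = (let w = 6 in w) in ((λx. ((λq. q) 3)) p))); E=∅; St=∅⟩
[1] ⟨T=(if0 ((λy. ((λz. y) y)) -1) then (if0 4 then 3 else 5) else ((λv. v) 1)); E=∅; St=[mulR]⟩
[2] ⟨T=((λy. ((λz. y) y)) -1); E=∅; St=[if0 :: mulR]⟩
[3] ⟨T=(λy. ((λz. y) y)); E=∅; St=[thunk :: if0 :: mulR]⟩
[4] ⟨T=((λz. y) y); E={y↦thunk(-1, ∅)}; St=[if0 :: mulR]⟩
[5] ⟨T=(λz. y); E={y↦thunk(-1, ∅)}; St=[thunk :: if0 :: mulR]⟩
[6] ⟨T=y; E={z↦thunk(y, {y↦thunk(-1, ∅)}), y↦thunk(-1, ∅)}; St=[if0 :: mulR]⟩
[7] ⟨T=-1; E=∅; St=[if0 :: mulR]⟩
[8] ⟨T=((λv. v) 1); E=∅; St=[mulR]⟩
[9] ⟨T=(λv. v); E=∅; St=[thunk :: mulR]⟩
[10] ⟨T=v; E={v↦thunk(1, ∅)}; St=[mulR]⟩
[11] ⟨T=1; E=∅; St=[mulR]⟩
[12] ⟨T=(let p = (let w = 6 in w) in ((λx. ((λq. q) 3)) p)); E=∅; St=[mulL(1)]⟩
[13] ⟨T=((λx. ((λq. q) 3)) p); E={p↦thunk((let w = 6 in w), ∅)}; St=[mulL(1)]⟩
[14] ⟨T=(λx. ((λq. q) 3)); E={p↦thunk((let w = 6 in w), ∅)}; St=[thunk :: mulL(1)]⟩
[15] ⟨T=((λq. q) 3); E={x↦thunk(p, {p↦thunk((let w = 6 in w), ∅)}), p↦thunk((let w = 6 in w), ∅)}; St=[mulL(1)]⟩
[16] ⟨T=(λq. q); E={x↦thunk(p, {p↦thunk((let w = 6 in w), ∅)}), p↦thunk((let w = 6 in w), ∅)}; St=[thunk :: mulL(1)]⟩
[17] ⟨T=q; E={q↦thunk(3, {x↦thunk(p, {p↦thunk((let w = 6 in w), ∅)}), p↦thunk((let w = 6 in w), ∅)}), x↦thunk(p, {p↦thunk((let w = 6 in w), ∅)}), p↦thunk((let w = 6 in w), ∅)}; St=[mulL(1)]⟩
[18] ⟨T=3; E={x↦thunk(p, {p↦thunk((let w = 6 in w), ∅)}), p↦thunk((let w = 6 in w), ∅)}; St=[mulL(1)]⟩
→ final value 3

Answer: 3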